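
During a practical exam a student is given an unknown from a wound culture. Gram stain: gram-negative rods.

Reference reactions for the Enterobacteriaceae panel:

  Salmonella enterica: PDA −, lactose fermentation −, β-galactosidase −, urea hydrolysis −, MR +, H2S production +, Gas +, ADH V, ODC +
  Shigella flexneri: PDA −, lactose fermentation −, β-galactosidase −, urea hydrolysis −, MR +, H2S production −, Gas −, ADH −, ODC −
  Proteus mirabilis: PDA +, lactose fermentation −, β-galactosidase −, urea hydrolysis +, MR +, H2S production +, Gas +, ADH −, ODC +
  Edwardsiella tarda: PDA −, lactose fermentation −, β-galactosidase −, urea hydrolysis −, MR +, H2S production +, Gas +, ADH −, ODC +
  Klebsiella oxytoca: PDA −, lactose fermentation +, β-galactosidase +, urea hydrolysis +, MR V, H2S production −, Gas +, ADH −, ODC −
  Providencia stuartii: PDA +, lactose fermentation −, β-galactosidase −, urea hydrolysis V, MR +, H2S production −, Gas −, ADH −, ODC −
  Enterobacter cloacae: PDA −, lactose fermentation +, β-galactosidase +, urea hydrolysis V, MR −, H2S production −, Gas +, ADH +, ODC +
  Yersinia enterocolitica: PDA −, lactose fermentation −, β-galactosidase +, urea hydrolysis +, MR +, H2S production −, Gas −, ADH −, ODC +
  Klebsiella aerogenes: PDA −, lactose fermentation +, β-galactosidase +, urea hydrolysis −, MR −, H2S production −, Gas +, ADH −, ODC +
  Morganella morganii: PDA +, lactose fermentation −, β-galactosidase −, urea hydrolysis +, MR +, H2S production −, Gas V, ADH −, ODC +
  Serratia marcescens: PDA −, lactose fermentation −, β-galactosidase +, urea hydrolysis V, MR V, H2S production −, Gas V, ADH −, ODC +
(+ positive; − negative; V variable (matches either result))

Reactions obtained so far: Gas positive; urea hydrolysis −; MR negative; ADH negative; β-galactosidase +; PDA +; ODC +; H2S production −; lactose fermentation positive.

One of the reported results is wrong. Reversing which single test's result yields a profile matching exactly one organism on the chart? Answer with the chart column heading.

As reported, no row in the chart matches all 9 reactions.
Reversing ADH → still no organism matches.
Reversing urea hydrolysis → still no organism matches.
Reversing PDA (to −) → unique match: Klebsiella aerogenes.
Reversing lactose fermentation → still no organism matches.
Reversing β-galactosidase → still no organism matches.
Reversing MR → still no organism matches.
Reversing Gas → still no organism matches.
Reversing H2S production → still no organism matches.
Reversing ODC → still no organism matches.

PDA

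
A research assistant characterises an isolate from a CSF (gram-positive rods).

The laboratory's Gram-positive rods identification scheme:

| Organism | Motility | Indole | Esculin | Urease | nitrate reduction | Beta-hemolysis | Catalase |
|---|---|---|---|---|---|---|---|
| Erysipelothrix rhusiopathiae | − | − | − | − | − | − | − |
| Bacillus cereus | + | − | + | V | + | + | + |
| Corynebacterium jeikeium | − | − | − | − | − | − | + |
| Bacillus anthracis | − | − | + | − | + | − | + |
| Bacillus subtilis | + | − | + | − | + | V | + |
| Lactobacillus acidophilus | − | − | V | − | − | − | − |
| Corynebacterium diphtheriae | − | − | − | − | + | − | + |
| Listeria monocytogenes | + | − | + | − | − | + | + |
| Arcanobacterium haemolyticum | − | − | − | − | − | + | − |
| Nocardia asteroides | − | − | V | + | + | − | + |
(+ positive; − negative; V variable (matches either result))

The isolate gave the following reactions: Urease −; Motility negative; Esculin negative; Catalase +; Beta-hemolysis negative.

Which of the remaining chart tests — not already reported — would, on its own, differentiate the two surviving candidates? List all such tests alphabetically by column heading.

nitrate reduction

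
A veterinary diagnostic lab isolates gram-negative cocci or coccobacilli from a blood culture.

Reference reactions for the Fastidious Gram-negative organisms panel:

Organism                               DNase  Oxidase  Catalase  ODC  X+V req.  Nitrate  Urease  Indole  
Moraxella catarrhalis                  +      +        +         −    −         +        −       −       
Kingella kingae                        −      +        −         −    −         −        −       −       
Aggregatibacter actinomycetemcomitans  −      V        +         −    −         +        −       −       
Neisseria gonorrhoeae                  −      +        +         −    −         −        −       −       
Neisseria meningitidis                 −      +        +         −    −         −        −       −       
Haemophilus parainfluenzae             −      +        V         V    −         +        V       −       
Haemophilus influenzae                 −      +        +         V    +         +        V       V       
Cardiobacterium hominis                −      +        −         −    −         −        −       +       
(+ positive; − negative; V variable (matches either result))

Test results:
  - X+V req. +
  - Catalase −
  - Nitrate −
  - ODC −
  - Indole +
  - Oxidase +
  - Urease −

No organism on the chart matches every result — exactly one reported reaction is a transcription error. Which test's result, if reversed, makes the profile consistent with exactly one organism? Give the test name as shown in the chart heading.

As reported, no row in the chart matches all 7 reactions.
Reversing Indole → still no organism matches.
Reversing ODC → still no organism matches.
Reversing Oxidase → still no organism matches.
Reversing Urease → still no organism matches.
Reversing Nitrate → still no organism matches.
Reversing Catalase → still no organism matches.
Reversing X+V req. (to −) → unique match: Cardiobacterium hominis.

X+V req.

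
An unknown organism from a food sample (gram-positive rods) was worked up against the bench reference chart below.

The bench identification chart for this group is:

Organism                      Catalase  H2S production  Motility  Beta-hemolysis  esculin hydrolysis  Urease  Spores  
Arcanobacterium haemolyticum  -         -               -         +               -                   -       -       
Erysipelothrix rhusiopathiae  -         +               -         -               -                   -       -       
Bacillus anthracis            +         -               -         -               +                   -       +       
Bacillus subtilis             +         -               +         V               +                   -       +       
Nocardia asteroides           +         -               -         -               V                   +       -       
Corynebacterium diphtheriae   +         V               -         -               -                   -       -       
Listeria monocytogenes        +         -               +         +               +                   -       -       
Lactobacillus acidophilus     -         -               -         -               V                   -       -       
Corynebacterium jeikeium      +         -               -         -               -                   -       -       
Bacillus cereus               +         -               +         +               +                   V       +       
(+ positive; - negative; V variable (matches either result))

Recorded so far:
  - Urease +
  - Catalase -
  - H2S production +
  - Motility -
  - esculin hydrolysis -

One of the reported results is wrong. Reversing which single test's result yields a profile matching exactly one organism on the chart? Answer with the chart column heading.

As reported, no row in the chart matches all 5 reactions.
Reversing Urease (to -) → unique match: Erysipelothrix rhusiopathiae.
Reversing esculin hydrolysis → still no organism matches.
Reversing Motility → still no organism matches.
Reversing Catalase → still no organism matches.
Reversing H2S production → still no organism matches.

Urease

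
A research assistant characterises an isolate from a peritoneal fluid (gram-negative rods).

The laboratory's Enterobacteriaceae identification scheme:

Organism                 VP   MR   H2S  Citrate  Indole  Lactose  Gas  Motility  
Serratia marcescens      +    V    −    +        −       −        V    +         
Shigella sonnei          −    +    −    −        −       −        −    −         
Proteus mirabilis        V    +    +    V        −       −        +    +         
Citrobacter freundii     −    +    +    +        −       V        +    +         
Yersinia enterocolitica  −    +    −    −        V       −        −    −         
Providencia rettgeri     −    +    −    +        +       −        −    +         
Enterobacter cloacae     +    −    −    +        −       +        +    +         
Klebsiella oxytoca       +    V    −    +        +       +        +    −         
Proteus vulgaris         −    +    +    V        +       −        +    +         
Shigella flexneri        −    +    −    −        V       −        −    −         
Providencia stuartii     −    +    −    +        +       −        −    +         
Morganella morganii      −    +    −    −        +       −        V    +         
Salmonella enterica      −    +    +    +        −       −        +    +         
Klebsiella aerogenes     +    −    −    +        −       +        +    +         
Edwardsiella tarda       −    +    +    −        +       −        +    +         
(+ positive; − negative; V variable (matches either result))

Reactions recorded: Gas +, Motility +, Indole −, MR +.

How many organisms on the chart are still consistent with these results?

4

Gas +: excludes 5 organisms — 10 left.
Motility +: excludes Klebsiella oxytoca — 9 left.
Indole −: excludes Proteus vulgaris, Morganella morganii, Edwardsiella tarda — 6 left.
MR +: excludes Enterobacter cloacae, Klebsiella aerogenes — 4 left.
Still consistent: Citrobacter freundii, Proteus mirabilis, Salmonella enterica, Serratia marcescens.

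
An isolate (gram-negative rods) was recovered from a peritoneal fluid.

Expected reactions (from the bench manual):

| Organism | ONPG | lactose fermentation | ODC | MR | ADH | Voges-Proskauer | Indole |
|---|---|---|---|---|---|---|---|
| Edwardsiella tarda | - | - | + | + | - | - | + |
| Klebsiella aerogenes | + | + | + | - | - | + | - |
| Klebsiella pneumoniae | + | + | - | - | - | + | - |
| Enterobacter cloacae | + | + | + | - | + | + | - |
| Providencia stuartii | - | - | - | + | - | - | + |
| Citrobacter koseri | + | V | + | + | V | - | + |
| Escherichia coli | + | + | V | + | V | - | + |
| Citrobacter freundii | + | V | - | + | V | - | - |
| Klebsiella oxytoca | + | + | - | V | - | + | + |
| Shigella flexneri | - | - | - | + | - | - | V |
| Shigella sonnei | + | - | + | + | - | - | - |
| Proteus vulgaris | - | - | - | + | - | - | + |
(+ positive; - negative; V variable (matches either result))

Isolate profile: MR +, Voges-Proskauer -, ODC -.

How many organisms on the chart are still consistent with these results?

MR +: excludes Klebsiella aerogenes, Klebsiella pneumoniae, Enterobacter cloacae — 9 left.
Voges-Proskauer -: excludes Klebsiella oxytoca — 8 left.
ODC -: excludes Edwardsiella tarda, Citrobacter koseri, Shigella sonnei — 5 left.
Still consistent: Citrobacter freundii, Escherichia coli, Proteus vulgaris, Providencia stuartii, Shigella flexneri.

5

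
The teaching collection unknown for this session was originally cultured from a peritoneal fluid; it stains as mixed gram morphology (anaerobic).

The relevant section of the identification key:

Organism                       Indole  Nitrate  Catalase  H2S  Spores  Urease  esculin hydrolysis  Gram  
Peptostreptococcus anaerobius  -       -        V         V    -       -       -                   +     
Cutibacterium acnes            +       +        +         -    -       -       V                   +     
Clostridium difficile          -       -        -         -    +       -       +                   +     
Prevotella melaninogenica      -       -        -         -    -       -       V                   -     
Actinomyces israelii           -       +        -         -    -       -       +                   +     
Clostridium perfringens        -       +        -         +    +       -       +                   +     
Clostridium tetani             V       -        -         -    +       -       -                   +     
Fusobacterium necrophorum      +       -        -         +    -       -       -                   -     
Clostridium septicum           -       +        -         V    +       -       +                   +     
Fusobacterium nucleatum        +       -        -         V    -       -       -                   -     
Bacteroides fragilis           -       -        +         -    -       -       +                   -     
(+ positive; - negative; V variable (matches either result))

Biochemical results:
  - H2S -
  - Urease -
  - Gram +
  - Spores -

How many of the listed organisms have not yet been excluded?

Urease -: all 11 remaining candidates are consistent.
Gram +: excludes Prevotella melaninogenica, Fusobacterium necrophorum, Fusobacterium nucleatum, Bacteroides fragilis — 7 left.
H2S -: excludes Clostridium perfringens — 6 left.
Spores -: excludes Clostridium difficile, Clostridium tetani, Clostridium septicum — 3 left.
Still consistent: Actinomyces israelii, Cutibacterium acnes, Peptostreptococcus anaerobius.

3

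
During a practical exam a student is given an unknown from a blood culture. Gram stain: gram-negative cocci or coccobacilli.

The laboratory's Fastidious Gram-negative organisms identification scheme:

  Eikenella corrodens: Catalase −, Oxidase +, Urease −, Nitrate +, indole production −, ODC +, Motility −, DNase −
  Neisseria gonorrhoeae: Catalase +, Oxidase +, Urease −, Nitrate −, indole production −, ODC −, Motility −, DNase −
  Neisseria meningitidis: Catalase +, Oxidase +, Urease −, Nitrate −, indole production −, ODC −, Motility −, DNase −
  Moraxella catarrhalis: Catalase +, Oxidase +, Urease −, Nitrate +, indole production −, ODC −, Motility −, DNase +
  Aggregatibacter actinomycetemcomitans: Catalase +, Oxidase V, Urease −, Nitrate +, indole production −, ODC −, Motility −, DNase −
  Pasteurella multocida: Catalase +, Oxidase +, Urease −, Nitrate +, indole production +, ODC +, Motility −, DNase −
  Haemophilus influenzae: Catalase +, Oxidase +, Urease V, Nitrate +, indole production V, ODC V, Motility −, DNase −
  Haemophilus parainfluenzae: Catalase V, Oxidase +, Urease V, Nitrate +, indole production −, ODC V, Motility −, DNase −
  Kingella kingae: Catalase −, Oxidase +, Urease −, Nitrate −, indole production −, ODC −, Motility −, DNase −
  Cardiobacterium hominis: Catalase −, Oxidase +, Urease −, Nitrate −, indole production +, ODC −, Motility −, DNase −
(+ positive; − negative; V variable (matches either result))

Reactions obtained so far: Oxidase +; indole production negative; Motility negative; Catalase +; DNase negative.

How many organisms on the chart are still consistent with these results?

indole production −: excludes Pasteurella multocida, Cardiobacterium hominis — 8 left.
Oxidase +: all 8 remaining candidates are consistent.
Motility −: all 8 remaining candidates are consistent.
DNase −: excludes Moraxella catarrhalis — 7 left.
Catalase +: excludes Eikenella corrodens, Kingella kingae — 5 left.
Still consistent: Aggregatibacter actinomycetemcomitans, Haemophilus influenzae, Haemophilus parainfluenzae, Neisseria gonorrhoeae, Neisseria meningitidis.

5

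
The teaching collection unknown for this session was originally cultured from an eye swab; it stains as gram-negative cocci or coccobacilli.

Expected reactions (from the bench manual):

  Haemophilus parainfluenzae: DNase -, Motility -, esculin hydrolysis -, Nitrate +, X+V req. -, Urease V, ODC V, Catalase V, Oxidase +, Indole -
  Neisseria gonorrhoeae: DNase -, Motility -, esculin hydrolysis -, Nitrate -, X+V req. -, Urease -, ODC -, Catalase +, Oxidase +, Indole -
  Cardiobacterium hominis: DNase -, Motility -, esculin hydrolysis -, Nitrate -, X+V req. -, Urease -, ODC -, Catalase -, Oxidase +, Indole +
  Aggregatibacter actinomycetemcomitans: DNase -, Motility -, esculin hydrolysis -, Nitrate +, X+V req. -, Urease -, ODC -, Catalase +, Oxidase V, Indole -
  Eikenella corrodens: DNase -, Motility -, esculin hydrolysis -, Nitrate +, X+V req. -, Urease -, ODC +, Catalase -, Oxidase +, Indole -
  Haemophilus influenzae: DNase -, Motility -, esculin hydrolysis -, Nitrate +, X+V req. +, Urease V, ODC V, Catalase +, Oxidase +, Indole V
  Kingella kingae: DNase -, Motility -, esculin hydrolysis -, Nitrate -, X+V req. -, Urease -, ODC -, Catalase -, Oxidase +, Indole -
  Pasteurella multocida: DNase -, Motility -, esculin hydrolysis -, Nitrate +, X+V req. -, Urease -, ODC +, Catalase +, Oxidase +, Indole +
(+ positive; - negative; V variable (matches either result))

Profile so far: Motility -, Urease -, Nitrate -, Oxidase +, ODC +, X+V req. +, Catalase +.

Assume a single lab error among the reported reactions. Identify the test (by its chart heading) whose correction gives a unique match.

Nitrate

As reported, no row in the chart matches all 7 reactions.
Reversing Motility → still no organism matches.
Reversing Nitrate (to +) → unique match: Haemophilus influenzae.
Reversing Oxidase → still no organism matches.
Reversing Catalase → still no organism matches.
Reversing Urease → still no organism matches.
Reversing X+V req. → still no organism matches.
Reversing ODC → still no organism matches.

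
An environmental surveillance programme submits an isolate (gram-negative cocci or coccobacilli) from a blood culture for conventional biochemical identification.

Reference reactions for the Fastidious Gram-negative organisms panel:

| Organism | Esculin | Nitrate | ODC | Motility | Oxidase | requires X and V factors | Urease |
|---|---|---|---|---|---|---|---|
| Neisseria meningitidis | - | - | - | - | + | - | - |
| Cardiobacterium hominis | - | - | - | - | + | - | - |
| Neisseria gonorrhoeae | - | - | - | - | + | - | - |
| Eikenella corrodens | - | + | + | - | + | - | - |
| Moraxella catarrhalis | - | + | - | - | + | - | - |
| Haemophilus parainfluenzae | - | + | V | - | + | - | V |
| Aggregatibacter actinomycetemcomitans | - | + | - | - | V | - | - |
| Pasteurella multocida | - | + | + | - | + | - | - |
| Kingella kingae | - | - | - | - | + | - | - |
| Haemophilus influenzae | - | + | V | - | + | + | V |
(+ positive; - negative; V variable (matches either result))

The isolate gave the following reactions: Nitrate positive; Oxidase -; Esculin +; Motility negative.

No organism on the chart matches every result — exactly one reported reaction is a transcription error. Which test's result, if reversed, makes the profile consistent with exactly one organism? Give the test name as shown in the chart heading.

Esculin

As reported, no row in the chart matches all 4 reactions.
Reversing Esculin (to -) → unique match: Aggregatibacter actinomycetemcomitans.
Reversing Nitrate → still no organism matches.
Reversing Motility → still no organism matches.
Reversing Oxidase → still no organism matches.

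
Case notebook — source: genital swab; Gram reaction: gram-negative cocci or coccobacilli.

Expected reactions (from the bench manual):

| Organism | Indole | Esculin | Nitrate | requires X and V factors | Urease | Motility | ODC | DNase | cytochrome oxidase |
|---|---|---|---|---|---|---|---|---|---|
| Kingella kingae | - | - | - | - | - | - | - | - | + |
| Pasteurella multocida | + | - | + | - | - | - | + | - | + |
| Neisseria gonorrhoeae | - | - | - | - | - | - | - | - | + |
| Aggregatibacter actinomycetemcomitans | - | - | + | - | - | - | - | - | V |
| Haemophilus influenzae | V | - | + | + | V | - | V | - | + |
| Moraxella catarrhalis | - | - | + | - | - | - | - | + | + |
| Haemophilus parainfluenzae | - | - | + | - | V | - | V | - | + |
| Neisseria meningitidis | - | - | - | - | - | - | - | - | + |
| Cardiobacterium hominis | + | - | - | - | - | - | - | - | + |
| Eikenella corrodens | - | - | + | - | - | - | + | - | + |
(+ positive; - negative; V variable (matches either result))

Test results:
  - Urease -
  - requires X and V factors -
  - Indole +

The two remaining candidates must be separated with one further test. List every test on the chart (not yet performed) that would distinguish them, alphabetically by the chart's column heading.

Nitrate, ODC

Urease -: all 10 remaining candidates are consistent.
requires X and V factors -: excludes Haemophilus influenzae — 9 left.
Indole +: excludes 7 organisms — 2 left.
Two candidates remain: Cardiobacterium hominis and Pasteurella multocida.
  Esculin: - vs - — same for both, does not separate.
  Nitrate: Cardiobacterium hominis -, Pasteurella multocida + — discriminates.
  Motility: - vs - — same for both, does not separate.
  ODC: Cardiobacterium hominis -, Pasteurella multocida + — discriminates.
  DNase: - vs - — same for both, does not separate.
  cytochrome oxidase: + vs + — same for both, does not separate.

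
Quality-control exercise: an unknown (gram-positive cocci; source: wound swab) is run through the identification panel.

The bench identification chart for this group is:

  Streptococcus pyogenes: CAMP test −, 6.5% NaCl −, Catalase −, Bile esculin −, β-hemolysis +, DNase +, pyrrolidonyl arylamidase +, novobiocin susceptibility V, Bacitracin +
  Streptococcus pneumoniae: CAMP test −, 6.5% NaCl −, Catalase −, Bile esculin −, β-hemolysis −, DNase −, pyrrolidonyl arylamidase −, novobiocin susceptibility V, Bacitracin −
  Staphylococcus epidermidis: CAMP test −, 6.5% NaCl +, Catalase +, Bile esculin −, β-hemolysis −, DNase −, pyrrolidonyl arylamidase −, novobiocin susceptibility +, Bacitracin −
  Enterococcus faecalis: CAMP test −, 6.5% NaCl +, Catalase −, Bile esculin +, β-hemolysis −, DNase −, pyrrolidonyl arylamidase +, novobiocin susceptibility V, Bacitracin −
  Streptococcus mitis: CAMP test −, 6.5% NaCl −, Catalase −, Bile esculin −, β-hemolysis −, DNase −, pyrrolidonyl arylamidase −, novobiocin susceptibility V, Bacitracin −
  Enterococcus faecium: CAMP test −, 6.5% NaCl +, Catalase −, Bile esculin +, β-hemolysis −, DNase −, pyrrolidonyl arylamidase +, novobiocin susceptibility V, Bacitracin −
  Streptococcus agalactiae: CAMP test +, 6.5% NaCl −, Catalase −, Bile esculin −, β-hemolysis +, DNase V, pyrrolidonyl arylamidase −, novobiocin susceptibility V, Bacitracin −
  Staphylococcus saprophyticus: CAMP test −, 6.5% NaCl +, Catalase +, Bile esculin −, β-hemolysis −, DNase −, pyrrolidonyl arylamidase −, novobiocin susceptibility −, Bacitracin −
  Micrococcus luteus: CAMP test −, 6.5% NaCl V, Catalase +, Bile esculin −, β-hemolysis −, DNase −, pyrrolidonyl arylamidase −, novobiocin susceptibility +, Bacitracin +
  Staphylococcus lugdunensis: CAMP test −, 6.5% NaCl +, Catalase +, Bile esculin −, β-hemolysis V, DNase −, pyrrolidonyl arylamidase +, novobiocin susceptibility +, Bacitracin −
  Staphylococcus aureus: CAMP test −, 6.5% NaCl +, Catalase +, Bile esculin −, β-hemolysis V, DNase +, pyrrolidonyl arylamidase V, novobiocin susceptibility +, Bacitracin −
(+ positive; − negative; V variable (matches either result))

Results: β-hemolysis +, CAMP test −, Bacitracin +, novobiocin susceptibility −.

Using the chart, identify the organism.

Streptococcus pyogenes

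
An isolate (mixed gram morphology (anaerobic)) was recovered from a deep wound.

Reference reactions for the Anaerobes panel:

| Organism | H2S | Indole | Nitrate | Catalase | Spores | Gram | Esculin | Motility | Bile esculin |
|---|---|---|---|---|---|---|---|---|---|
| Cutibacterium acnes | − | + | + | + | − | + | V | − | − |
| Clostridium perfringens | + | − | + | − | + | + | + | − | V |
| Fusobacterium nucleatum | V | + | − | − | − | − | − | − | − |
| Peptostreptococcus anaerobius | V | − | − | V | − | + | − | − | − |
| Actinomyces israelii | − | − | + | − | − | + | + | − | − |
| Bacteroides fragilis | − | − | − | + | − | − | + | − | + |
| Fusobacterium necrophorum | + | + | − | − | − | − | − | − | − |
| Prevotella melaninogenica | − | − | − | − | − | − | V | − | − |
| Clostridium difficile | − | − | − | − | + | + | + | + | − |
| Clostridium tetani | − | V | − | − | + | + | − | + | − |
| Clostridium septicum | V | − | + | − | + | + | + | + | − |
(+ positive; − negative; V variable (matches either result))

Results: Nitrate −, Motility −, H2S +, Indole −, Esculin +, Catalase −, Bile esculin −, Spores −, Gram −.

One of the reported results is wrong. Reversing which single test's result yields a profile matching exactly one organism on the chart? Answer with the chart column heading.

H2S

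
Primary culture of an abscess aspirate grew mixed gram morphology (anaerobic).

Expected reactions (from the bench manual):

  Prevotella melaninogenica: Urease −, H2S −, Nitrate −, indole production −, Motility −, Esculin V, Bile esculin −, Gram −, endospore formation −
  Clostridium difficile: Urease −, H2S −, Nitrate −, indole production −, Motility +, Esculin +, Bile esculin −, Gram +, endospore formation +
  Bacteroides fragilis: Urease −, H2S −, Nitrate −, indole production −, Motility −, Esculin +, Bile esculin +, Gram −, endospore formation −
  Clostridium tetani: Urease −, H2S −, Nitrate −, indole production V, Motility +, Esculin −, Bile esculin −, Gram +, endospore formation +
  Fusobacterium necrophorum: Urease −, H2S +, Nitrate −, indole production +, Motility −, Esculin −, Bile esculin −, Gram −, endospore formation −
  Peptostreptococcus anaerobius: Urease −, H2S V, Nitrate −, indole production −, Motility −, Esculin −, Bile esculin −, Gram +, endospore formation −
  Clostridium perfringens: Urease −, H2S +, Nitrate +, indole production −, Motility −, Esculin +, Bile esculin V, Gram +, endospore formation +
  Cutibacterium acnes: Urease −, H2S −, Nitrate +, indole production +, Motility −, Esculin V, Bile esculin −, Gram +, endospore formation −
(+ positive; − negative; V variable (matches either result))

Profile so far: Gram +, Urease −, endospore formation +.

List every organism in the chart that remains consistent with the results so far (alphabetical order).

Clostridium difficile, Clostridium perfringens, Clostridium tetani

endospore formation +: excludes 5 organisms — 3 left.
Urease −: all 3 remaining candidates are consistent.
Gram +: all 3 remaining candidates are consistent.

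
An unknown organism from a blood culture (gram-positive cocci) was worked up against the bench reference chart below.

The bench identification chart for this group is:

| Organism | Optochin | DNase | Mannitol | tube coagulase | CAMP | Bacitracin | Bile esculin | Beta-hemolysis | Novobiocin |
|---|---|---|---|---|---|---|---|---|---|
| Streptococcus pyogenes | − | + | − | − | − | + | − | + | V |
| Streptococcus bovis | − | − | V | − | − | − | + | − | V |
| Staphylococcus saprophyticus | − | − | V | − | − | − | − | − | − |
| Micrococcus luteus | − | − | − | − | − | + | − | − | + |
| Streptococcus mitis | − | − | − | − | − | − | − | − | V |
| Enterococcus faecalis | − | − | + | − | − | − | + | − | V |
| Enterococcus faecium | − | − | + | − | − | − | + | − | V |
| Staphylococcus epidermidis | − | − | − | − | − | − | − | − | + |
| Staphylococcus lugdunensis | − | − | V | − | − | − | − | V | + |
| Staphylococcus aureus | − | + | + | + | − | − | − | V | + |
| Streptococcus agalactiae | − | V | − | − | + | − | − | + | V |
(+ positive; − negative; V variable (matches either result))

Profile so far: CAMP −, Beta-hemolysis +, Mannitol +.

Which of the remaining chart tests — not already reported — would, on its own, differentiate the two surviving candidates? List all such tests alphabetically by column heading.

DNase, tube coagulase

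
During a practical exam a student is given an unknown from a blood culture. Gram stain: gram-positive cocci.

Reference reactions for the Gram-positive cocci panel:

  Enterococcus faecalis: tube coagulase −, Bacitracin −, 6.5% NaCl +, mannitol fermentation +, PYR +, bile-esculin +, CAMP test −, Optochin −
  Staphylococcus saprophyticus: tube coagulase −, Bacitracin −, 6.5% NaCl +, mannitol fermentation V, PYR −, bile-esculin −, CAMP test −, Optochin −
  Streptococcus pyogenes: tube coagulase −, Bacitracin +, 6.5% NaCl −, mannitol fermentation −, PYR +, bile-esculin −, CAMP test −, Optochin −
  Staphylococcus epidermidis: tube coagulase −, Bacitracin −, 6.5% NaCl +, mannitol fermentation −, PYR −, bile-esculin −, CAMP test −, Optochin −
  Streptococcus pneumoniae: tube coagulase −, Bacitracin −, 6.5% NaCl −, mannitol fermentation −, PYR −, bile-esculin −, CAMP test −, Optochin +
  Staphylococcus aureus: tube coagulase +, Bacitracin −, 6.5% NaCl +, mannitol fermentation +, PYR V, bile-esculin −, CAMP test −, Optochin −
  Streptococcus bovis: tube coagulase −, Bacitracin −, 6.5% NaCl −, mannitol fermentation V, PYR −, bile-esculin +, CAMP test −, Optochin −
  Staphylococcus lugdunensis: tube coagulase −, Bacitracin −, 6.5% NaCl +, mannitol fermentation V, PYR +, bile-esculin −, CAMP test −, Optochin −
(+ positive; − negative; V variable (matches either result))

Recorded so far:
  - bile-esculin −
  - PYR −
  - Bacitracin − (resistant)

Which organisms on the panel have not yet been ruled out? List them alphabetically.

Staphylococcus aureus, Staphylococcus epidermidis, Staphylococcus saprophyticus, Streptococcus pneumoniae

PYR −: excludes Enterococcus faecalis, Streptococcus pyogenes, Staphylococcus lugdunensis — 5 left.
bile-esculin −: excludes Streptococcus bovis — 4 left.
Bacitracin −: all 4 remaining candidates are consistent.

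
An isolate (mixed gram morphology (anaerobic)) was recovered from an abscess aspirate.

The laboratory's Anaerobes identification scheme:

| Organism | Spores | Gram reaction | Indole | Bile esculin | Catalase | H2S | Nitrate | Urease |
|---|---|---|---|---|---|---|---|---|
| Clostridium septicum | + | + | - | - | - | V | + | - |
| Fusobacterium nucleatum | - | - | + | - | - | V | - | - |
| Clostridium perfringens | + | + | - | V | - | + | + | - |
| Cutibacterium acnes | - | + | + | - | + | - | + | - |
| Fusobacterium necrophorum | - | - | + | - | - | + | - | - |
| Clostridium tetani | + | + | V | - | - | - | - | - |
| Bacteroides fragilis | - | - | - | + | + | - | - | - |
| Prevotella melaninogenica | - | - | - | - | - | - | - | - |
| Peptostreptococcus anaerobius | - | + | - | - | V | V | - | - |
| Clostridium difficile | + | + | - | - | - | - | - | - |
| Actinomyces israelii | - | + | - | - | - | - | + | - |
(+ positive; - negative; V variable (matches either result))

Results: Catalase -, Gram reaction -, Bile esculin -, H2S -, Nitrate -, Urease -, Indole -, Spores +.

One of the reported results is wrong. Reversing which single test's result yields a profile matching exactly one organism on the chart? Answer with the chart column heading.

As reported, no row in the chart matches all 8 reactions.
Reversing Bile esculin → still no organism matches.
Reversing H2S → still no organism matches.
Reversing Indole → still no organism matches.
Reversing Urease → still no organism matches.
Reversing Spores (to -) → unique match: Prevotella melaninogenica.
Reversing Catalase → still no organism matches.
Reversing Nitrate → still no organism matches.
Reversing Gram reaction → 2 organisms match (not unique).

Spores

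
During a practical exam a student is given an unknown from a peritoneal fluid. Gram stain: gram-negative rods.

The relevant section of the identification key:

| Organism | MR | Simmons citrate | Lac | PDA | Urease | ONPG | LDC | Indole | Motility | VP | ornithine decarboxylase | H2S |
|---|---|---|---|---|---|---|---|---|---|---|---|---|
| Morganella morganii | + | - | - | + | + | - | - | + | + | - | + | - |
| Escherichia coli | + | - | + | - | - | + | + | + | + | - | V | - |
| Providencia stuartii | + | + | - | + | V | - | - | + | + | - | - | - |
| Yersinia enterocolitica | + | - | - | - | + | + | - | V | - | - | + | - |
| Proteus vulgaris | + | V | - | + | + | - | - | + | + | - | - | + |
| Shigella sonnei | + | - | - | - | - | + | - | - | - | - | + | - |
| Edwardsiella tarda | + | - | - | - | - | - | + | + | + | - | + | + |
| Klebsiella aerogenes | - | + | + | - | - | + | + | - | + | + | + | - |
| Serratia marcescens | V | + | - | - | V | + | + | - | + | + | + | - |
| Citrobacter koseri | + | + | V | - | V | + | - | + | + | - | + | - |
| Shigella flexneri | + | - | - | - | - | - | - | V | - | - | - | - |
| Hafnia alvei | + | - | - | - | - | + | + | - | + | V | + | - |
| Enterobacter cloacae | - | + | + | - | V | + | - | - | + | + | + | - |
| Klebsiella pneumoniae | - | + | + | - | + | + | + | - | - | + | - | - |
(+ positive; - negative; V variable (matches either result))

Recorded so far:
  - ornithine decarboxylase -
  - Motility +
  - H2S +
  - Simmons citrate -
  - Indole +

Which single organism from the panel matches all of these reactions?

Motility +: excludes Yersinia enterocolitica, Shigella sonnei, Shigella flexneri, Klebsiella pneumoniae — 10 left.
ornithine decarboxylase -: excludes 7 organisms — 3 left.
Indole +: all 3 remaining candidates are consistent.
Simmons citrate -: excludes Providencia stuartii — 2 left.
H2S +: excludes Escherichia coli — 1 left.

Proteus vulgaris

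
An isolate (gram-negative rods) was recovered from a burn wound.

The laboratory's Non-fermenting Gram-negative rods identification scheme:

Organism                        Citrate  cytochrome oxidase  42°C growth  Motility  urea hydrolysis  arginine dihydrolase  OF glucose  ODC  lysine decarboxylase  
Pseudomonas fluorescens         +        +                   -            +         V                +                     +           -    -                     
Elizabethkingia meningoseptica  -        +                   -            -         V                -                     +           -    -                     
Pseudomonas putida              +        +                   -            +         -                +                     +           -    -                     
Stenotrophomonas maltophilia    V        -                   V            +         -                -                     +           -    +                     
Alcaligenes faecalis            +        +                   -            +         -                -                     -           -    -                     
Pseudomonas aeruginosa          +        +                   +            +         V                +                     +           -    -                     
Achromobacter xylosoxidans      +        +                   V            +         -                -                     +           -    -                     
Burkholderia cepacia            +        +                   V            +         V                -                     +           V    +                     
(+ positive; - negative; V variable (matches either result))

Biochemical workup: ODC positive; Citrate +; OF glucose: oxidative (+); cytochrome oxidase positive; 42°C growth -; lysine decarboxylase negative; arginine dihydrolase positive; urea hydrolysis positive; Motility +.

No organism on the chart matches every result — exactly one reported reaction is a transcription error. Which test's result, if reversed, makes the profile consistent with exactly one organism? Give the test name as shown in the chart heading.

As reported, no row in the chart matches all 9 reactions.
Reversing Motility → still no organism matches.
Reversing OF glucose → still no organism matches.
Reversing lysine decarboxylase → still no organism matches.
Reversing cytochrome oxidase → still no organism matches.
Reversing urea hydrolysis → still no organism matches.
Reversing Citrate → still no organism matches.
Reversing ODC (to -) → unique match: Pseudomonas fluorescens.
Reversing arginine dihydrolase → still no organism matches.
Reversing 42°C growth → still no organism matches.

ODC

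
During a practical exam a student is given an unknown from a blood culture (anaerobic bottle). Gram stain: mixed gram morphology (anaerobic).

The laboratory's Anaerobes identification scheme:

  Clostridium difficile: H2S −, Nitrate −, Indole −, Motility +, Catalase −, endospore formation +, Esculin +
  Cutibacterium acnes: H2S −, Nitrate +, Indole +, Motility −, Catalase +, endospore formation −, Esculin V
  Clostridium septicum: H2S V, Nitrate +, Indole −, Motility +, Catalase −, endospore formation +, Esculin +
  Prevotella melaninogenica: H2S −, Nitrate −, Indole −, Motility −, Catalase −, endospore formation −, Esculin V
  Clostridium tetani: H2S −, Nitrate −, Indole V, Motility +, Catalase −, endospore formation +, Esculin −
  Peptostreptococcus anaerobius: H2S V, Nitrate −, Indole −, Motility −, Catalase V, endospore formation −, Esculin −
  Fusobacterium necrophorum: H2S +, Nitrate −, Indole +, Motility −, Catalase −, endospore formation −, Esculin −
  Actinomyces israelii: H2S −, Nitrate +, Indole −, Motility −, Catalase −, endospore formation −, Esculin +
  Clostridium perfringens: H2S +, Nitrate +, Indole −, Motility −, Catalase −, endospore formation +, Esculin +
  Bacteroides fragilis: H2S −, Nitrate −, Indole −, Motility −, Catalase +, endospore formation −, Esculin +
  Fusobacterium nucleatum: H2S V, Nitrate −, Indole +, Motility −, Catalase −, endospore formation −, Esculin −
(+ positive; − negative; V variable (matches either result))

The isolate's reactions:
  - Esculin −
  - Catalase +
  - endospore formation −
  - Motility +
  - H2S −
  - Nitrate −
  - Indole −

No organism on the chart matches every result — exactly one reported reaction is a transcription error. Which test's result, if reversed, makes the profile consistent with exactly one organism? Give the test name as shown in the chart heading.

Motility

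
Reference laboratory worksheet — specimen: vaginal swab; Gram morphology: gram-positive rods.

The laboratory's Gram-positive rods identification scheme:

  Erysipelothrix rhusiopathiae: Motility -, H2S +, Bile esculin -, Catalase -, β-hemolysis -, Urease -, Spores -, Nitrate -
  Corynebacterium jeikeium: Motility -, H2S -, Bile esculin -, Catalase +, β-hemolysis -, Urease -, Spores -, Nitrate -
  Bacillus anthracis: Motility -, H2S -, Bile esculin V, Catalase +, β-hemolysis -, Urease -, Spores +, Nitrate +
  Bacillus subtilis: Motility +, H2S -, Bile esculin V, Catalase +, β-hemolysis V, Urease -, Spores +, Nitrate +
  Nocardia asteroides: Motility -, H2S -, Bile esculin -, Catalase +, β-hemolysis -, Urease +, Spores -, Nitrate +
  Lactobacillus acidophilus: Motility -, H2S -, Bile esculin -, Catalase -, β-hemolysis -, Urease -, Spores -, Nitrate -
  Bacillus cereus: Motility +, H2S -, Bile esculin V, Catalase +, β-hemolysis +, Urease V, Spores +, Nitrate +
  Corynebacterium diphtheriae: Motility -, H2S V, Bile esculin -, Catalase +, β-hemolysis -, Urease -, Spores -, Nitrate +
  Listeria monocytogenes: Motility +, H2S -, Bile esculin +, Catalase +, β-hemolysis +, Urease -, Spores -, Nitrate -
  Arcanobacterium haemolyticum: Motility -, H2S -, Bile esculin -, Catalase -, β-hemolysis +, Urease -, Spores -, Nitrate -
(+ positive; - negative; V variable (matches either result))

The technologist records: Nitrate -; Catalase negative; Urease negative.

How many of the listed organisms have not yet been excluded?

3

Nitrate -: excludes 5 organisms — 5 left.
Catalase -: excludes Corynebacterium jeikeium, Listeria monocytogenes — 3 left.
Urease -: all 3 remaining candidates are consistent.
Still consistent: Arcanobacterium haemolyticum, Erysipelothrix rhusiopathiae, Lactobacillus acidophilus.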